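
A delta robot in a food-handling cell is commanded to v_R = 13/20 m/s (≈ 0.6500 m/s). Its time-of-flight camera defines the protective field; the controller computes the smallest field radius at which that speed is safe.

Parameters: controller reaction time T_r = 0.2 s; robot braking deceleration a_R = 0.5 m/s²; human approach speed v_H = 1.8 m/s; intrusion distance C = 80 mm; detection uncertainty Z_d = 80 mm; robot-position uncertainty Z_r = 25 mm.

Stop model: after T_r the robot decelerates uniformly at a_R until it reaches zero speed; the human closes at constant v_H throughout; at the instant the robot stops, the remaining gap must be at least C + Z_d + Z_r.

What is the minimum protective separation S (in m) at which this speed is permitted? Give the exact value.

S_min = 55/16 m = 3.4375 m

stop time T_s = (13/20)/(1/2) = 1.3000 s
reaction-phase robot travel = 0.6500·0.2000 = 0.1300 m
robot covers 0.6500·1.3000 − ½·0.5000·1.3000² = 0.4225 m while stopping
human over T_r+T_s: 1.8000·(0.2000+1.3000) = 2.7000 m
margins: 0.0800+0.0800+0.0250 = 0.1850 m
S_min ≈ 0.1300+0.4225+2.7000+0.1850  ⇒  S_min = 55/16 m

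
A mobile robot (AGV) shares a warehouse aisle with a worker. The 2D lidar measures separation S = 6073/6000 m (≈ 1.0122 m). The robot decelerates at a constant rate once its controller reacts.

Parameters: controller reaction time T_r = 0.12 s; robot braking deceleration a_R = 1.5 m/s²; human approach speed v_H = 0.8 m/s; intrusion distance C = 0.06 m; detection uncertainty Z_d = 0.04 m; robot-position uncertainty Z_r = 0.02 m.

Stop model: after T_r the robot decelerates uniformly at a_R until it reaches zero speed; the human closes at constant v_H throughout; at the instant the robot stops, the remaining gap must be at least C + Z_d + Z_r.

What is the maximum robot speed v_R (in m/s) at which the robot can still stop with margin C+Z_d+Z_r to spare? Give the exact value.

collect terms ⇒ (1/3)·v_R² + (49/75)·v_R + (-4777/6000) = 0
  disc = (49/75)² − 4·(1/3)·(-4777/6000) = 3721/2500 ; √disc = 61/50
  v_R = (−(49/75) + 61/50) / (2·(1/3)) = 17/20 m/s
check:
braking lasts T_s = (17/20)/(3/2) = 0.5667 s
reaction-phase robot travel = 0.8500·0.1200 = 0.1020 m
braking distance = 0.8500²/(2·1.5000) = 0.2408 m
person approaches 0.8000·(0.1200+0.5667) = 0.5493 m
margins: 0.0600+0.0400+0.0200 = 0.1200 m
sum ≈ 0.1020+0.2408+0.5493+0.1200 ≈ 1.0122 m = S ✓

v_R_max = 17/20 m/s = 0.8500 m/s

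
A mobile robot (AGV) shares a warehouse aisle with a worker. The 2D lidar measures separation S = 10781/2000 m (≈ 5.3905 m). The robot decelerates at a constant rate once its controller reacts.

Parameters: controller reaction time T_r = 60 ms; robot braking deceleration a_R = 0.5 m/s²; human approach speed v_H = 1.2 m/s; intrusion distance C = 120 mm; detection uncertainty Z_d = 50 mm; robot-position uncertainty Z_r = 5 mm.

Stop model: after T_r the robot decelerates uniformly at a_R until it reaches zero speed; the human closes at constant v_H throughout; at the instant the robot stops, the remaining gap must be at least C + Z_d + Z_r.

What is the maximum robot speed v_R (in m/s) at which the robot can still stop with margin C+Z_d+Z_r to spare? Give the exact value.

quadratic (1)·v² + (123/50)·v + (-10287/2000) = 0
  disc = (123/50)² − 4·(1)·(-10287/2000) = 16641/625 ; √disc = 129/25
  v_R = (−(123/50) + 129/25) / (2·(1)) = 27/20 m/s
check:
stop time T_s = (27/20)/(1/2) = 2.7000 s
reaction-phase robot travel = 1.3500·0.0600 = 0.0810 m
robot under decel: 1.3500²/(2·0.5000) = 1.8225 m
human over T_r+T_s: 1.2000·(0.0600+2.7000) = 3.3120 m
C+Z_d+Z_r = 0.1200+0.0500+0.0050 = 0.1750 m
sum ≈ 0.0810+1.8225+3.3120+0.1750 ≈ 5.3905 m = S ✓

v_R_max = 27/20 m/s = 1.3500 m/s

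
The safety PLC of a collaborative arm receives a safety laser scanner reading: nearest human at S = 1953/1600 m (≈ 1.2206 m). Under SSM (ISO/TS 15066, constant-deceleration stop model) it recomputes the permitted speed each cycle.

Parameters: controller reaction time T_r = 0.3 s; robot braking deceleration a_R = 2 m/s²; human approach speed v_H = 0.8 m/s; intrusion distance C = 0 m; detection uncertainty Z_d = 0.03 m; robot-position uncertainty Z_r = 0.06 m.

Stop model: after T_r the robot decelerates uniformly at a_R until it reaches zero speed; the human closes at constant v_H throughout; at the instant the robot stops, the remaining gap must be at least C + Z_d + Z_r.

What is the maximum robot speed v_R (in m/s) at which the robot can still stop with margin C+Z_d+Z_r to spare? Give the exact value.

v_R_max = 19/20 m/s = 0.9500 m/s

collect terms ⇒ (1/4)·v_R² + (7/10)·v_R + (-57/64) = 0
  disc = (7/10)² − 4·(1/4)·(-57/64) = 2209/1600 ; √disc = 47/40
  v_R = (−(7/10) + 47/40) / (2·(1/4)) = 19/20 m/s
check:
stop time T_s = (19/20)/2 = 0.4750 s
reaction-phase robot travel = 0.9500·0.3000 = 0.2850 m
robot under decel: 0.9500²/(2·2.0000) = 0.2256 m
person approaches 0.8000·(0.3000+0.4750) = 0.6200 m
margins: 0.0000+0.0300+0.0600 = 0.0900 m
sum ≈ 0.2850+0.2256+0.6200+0.0900 ≈ 1.2206 m = S ✓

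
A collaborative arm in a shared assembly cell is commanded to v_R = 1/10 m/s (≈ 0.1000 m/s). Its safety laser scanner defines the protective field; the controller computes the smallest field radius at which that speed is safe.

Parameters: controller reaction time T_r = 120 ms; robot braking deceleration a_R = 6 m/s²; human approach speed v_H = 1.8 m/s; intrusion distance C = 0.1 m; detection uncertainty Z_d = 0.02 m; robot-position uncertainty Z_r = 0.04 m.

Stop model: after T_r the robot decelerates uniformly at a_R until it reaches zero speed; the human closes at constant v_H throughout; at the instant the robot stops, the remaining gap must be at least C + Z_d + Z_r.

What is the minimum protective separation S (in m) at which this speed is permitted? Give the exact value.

braking lasts T_s = (1/10)/6 = 0.0167 s
reaction-phase robot travel = 0.1000·0.1200 = 0.0120 m
robot under decel: 0.1000²/(2·6.0000) = 0.0008 m
human over T_r+T_s: 1.8000·(0.1200+0.0167) = 0.2460 m
margins: 0.1000+0.0200+0.0400 = 0.1600 m
S_min ≈ 0.0120+0.0008+0.2460+0.1600  ⇒  S_min = 2513/6000 m

S_min = 2513/6000 m = 0.4188 m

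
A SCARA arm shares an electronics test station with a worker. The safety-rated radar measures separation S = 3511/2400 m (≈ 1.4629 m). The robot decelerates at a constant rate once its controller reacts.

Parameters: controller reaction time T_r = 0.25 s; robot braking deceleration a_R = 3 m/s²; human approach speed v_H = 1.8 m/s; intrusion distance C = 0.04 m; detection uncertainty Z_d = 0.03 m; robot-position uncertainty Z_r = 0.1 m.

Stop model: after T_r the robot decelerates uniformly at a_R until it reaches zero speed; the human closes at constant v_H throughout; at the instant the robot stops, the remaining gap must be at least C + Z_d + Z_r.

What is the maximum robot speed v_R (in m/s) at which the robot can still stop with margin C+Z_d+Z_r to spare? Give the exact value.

v_R_max = 17/20 m/s = 0.8500 m/s

collect terms ⇒ (1/6)·v_R² + (17/20)·v_R + (-2023/2400) = 0
  disc = (17/20)² − 4·(1/6)·(-2023/2400) = 289/225 ; √disc = 17/15
  v_R = (−(17/20) + 17/15) / (2·(1/6)) = 17/20 m/s
check:
T_s = v_R/a_R = (17/20)/3 = 0.2833 s
robot in T_r: 0.8500·0.2500 = 0.2125 m
robot under decel: 0.8500²/(2·3.0000) = 0.1204 m
human closes 1.8000·0.5333 = 0.9600 m
C+Z_d+Z_r = 0.0400+0.0300+0.1000 = 0.1700 m
sum ≈ 0.2125+0.1204+0.9600+0.1700 ≈ 1.4629 m = S ✓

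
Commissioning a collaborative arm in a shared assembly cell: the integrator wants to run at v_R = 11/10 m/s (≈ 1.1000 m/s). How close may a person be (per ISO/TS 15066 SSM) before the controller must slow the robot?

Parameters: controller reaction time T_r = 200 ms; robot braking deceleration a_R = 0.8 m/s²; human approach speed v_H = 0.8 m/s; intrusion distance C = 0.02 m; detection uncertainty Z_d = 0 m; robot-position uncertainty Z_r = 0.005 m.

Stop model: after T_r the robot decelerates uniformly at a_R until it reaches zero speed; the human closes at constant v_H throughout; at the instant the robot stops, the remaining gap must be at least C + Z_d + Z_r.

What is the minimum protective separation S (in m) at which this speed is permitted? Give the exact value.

S_min = 1809/800 m = 2.2612 m

T_s = v_R/a_R = (11/10)/(4/5) = 1.3750 s
robot in T_r: 1.1000·0.2000 = 0.2200 m
braking distance = 1.1000²/(2·0.8000) = 0.7562 m
human closes 0.8000·1.5750 = 1.2600 m
C+Z_d+Z_r = 0.0200+0.0000+0.0050 = 0.0250 m
S_min ≈ 0.2200+0.7562+1.2600+0.0250  ⇒  S_min = 1809/800 m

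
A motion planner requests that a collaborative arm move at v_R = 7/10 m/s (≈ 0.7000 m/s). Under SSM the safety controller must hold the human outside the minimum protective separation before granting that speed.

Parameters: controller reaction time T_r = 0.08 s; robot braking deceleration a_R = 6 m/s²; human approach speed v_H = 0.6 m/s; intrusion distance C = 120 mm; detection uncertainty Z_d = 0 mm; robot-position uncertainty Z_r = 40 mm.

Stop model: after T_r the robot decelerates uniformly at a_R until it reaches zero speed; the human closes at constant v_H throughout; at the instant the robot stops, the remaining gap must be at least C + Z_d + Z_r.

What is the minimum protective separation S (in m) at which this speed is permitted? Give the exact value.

braking lasts T_s = (7/10)/6 = 0.1167 s
reaction-phase robot travel = 0.7000·0.0800 = 0.0560 m
robot covers 0.7000·0.1167 − ½·6.0000·0.1167² = 0.0408 m while stopping
human over T_r+T_s: 0.6000·(0.0800+0.1167) = 0.1180 m
C+Z_d+Z_r = 0.1200+0.0000+0.0400 = 0.1600 m
S_min ≈ 0.0560+0.0408+0.1180+0.1600  ⇒  S_min = 2249/6000 m

S_min = 2249/6000 m = 0.3748 m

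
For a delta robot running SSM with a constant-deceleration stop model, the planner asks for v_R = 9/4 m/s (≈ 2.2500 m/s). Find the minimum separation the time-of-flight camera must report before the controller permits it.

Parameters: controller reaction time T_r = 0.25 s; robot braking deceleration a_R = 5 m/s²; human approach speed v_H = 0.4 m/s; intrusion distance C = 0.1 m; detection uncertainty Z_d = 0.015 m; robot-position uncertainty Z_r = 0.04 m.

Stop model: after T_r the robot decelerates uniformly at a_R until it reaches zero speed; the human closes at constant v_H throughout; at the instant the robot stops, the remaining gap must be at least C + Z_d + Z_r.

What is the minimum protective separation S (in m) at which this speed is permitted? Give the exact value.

S_min = 1203/800 m = 1.5037 m

braking lasts T_s = (9/4)/5 = 0.4500 s
robot in T_r: 2.2500·0.2500 = 0.5625 m
braking distance = 2.2500²/(2·5.0000) = 0.5062 m
human closes 0.4000·0.7000 = 0.2800 m
margins: 0.1000+0.0150+0.0400 = 0.1550 m
S_min ≈ 0.5625+0.5062+0.2800+0.1550  ⇒  S_min = 1203/800 m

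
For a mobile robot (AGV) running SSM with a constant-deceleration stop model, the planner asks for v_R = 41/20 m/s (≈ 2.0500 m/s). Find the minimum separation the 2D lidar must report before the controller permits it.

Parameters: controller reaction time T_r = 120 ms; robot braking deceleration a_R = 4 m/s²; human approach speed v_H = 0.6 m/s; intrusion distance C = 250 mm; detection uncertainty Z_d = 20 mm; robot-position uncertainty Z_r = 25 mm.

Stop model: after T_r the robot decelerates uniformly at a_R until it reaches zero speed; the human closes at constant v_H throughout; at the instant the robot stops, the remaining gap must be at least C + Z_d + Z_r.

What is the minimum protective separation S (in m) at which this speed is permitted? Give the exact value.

braking lasts T_s = (41/20)/4 = 0.5125 s
reaction-phase robot travel = 2.0500·0.1200 = 0.2460 m
robot covers 2.0500·0.5125 − ½·4.0000·0.5125² = 0.5253 m while stopping
person approaches 0.6000·(0.1200+0.5125) = 0.3795 m
C+Z_d+Z_r = 0.2500+0.0200+0.0250 = 0.2950 m
S_min ≈ 0.2460+0.5253+0.3795+0.2950  ⇒  S_min = 23133/16000 m

S_min = 23133/16000 m = 1.4458 m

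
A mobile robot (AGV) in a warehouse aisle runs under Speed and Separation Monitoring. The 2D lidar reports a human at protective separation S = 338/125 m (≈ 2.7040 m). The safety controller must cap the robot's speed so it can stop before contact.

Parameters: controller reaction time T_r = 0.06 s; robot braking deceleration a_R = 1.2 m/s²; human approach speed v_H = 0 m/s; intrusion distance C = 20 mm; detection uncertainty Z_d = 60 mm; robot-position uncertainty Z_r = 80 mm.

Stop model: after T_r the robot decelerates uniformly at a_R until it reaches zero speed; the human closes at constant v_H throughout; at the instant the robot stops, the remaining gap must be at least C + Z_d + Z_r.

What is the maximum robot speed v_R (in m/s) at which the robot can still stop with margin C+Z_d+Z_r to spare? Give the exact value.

v_R_max = 12/5 m/s = 2.4000 m/s

at the boundary: (5/12)·v² + (3/50)·v + (-318/125) = 0
  disc = (3/50)² − 4·(5/12)·(-318/125) = 10609/2500 ; √disc = 103/50
  v_R = (−(3/50) + 103/50) / (2·(5/12)) = 12/5 m/s
check:
stop time T_s = (12/5)/(6/5) = 2.0000 s
robot in T_r: 2.4000·0.0600 = 0.1440 m
robot under decel: 2.4000²/(2·1.2000) = 2.4000 m
human closes 0.0000·2.0600 = 0.0000 m
C+Z_d+Z_r = 0.0200+0.0600+0.0800 = 0.1600 m
sum ≈ 0.1440+2.4000+0.0000+0.1600 ≈ 2.7040 m = S ✓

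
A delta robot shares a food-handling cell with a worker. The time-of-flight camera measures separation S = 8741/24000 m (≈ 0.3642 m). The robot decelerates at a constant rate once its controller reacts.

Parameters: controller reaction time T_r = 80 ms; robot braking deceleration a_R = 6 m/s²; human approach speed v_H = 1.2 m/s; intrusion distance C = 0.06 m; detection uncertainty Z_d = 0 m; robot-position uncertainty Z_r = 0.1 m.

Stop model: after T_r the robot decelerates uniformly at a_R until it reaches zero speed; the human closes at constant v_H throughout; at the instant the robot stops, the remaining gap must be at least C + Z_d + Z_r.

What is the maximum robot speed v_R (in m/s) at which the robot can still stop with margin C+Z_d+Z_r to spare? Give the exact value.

quadratic (1/12)·v² + (7/25)·v + (-2597/24000) = 0
  disc = (7/25)² − 4·(1/12)·(-2597/24000) = 41209/360000 ; √disc = 203/600
  v_R = (−(7/25) + 203/600) / (2·(1/12)) = 7/20 m/s
check:
braking lasts T_s = (7/20)/6 = 0.0583 s
robot covers v_R·T_r = 0.3500·0.0800 = 0.0280 m before braking
robot under decel: 0.3500²/(2·6.0000) = 0.0102 m
human over T_r+T_s: 1.2000·(0.0800+0.0583) = 0.1660 m
margins: 0.0600+0.0000+0.1000 = 0.1600 m
sum ≈ 0.0280+0.0102+0.1660+0.1600 ≈ 0.3642 m = S ✓

v_R_max = 7/20 m/s = 0.3500 m/s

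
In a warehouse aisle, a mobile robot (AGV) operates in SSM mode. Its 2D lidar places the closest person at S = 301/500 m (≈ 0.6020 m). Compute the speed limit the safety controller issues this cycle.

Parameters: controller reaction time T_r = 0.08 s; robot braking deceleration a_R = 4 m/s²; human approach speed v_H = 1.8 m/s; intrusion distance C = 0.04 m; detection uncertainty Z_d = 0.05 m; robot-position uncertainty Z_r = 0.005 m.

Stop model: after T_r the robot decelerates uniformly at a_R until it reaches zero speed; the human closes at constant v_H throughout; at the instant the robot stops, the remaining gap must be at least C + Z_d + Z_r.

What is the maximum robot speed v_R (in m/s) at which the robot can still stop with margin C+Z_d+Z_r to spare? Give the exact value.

v_R_max = 3/5 m/s = 0.6000 m/s

quadratic (1/8)·v² + (53/100)·v + (-363/1000) = 0
  disc = (53/100)² − 4·(1/8)·(-363/1000) = 289/625 ; √disc = 17/25
  v_R = (−(53/100) + 17/25) / (2·(1/8)) = 3/5 m/s
check:
T_s = v_R/a_R = (3/5)/4 = 0.1500 s
robot covers v_R·T_r = 0.6000·0.0800 = 0.0480 m before braking
braking distance = 0.6000²/(2·4.0000) = 0.0450 m
human over T_r+T_s: 1.8000·(0.0800+0.1500) = 0.4140 m
residual clearance needed = 0.0400+0.0500+0.0050 = 0.0950 m
sum ≈ 0.0480+0.0450+0.4140+0.0950 ≈ 0.6020 m = S ✓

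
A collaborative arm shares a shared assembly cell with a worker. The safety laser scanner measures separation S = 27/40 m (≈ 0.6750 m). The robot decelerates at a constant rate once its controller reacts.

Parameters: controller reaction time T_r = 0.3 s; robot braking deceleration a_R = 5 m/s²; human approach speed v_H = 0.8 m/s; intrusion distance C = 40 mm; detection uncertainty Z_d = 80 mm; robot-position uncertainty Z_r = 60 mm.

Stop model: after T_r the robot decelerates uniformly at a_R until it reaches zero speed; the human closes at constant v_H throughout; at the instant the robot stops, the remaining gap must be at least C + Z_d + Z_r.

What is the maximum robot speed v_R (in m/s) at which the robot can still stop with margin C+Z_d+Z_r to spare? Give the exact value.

v_R_max = 1/2 m/s = 0.5000 m/s

collect terms ⇒ (1/10)·v_R² + (23/50)·v_R + (-51/200) = 0
  disc = (23/50)² − 4·(1/10)·(-51/200) = 196/625 ; √disc = 14/25
  v_R = (−(23/50) + 14/25) / (2·(1/10)) = 1/2 m/s
check:
stop time T_s = (1/2)/5 = 0.1000 s
robot covers v_R·T_r = 0.5000·0.3000 = 0.1500 m before braking
braking distance = 0.5000²/(2·5.0000) = 0.0250 m
human closes 0.8000·0.4000 = 0.3200 m
C+Z_d+Z_r = 0.0400+0.0800+0.0600 = 0.1800 m
sum ≈ 0.1500+0.0250+0.3200+0.1800 ≈ 0.6750 m = S ✓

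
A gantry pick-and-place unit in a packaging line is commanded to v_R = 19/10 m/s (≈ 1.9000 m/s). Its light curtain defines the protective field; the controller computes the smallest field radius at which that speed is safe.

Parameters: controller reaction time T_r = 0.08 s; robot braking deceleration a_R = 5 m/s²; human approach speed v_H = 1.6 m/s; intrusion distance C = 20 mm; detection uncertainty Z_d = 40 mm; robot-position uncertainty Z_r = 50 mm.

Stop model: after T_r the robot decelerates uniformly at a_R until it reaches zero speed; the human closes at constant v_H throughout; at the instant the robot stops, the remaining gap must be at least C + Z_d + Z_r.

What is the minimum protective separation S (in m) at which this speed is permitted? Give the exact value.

T_s = v_R/a_R = (19/10)/5 = 0.3800 s
robot covers v_R·T_r = 1.9000·0.0800 = 0.1520 m before braking
robot covers 1.9000·0.3800 − ½·5.0000·0.3800² = 0.3610 m while stopping
human closes 1.6000·0.4600 = 0.7360 m
C+Z_d+Z_r = 0.0200+0.0400+0.0500 = 0.1100 m
S_min ≈ 0.1520+0.3610+0.7360+0.1100  ⇒  S_min = 1359/1000 m

S_min = 1359/1000 m = 1.3590 m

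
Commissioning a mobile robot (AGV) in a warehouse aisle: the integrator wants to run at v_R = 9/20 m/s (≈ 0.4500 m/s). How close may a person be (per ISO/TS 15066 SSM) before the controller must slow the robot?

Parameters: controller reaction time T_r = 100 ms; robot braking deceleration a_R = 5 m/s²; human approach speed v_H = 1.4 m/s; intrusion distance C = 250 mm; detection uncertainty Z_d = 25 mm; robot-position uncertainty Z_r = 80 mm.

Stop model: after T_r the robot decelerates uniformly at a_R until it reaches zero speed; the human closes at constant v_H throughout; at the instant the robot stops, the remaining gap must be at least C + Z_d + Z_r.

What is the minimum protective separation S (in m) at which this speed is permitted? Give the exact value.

braking lasts T_s = (9/20)/5 = 0.0900 s
robot covers v_R·T_r = 0.4500·0.1000 = 0.0450 m before braking
braking distance = 0.4500²/(2·5.0000) = 0.0203 m
human over T_r+T_s: 1.4000·(0.1000+0.0900) = 0.2660 m
residual clearance needed = 0.2500+0.0250+0.0800 = 0.3550 m
S_min ≈ 0.0450+0.0203+0.2660+0.3550  ⇒  S_min = 549/800 m

S_min = 549/800 m = 0.6863 m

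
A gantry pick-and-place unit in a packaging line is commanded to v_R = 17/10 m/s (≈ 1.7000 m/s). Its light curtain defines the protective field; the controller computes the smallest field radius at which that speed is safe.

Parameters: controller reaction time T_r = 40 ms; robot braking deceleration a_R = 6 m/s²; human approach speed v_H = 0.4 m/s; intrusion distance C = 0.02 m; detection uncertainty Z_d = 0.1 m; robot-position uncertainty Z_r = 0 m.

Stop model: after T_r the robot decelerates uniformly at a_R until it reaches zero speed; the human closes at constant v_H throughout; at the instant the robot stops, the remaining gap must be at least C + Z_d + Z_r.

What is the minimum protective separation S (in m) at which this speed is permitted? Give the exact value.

braking lasts T_s = (17/10)/6 = 0.2833 s
robot covers v_R·T_r = 1.7000·0.0400 = 0.0680 m before braking
robot covers 1.7000·0.2833 − ½·6.0000·0.2833² = 0.2408 m while stopping
human closes 0.4000·0.3233 = 0.1293 m
residual clearance needed = 0.0200+0.1000+0.0000 = 0.1200 m
S_min ≈ 0.0680+0.2408+0.1293+0.1200  ⇒  S_min = 3349/6000 m

S_min = 3349/6000 m = 0.5582 m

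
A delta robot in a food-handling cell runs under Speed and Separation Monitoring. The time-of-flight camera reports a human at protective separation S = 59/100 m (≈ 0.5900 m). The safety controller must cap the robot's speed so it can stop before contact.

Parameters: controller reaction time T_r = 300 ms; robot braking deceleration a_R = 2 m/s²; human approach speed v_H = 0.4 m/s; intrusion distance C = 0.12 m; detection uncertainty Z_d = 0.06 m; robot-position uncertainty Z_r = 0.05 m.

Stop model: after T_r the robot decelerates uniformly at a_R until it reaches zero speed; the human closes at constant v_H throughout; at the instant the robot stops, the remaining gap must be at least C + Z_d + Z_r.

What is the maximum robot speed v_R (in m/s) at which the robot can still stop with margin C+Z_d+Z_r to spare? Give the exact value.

at the boundary: (1/4)·v² + (1/2)·v + (-6/25) = 0
  disc = (1/2)² − 4·(1/4)·(-6/25) = 49/100 ; √disc = 7/10
  v_R = (−(1/2) + 7/10) / (2·(1/4)) = 2/5 m/s
check:
T_s = v_R/a_R = (2/5)/2 = 0.2000 s
robot covers v_R·T_r = 0.4000·0.3000 = 0.1200 m before braking
robot under decel: 0.4000²/(2·2.0000) = 0.0400 m
human closes 0.4000·0.5000 = 0.2000 m
residual clearance needed = 0.1200+0.0600+0.0500 = 0.2300 m
sum ≈ 0.1200+0.0400+0.2000+0.2300 ≈ 0.5900 m = S ✓

v_R_max = 2/5 m/s = 0.4000 m/s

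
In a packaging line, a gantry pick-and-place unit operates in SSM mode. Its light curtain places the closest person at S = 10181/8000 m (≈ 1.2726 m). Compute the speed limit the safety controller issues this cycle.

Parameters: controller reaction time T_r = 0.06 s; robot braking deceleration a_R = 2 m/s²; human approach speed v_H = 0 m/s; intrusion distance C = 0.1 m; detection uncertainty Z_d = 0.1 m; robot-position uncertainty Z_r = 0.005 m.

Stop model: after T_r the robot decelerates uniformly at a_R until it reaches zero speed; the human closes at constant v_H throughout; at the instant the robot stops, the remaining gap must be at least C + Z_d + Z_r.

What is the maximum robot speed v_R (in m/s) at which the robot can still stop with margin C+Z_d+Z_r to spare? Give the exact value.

v_R_max = 39/20 m/s = 1.9500 m/s

collect terms ⇒ (1/4)·v_R² + (3/50)·v_R + (-8541/8000) = 0
  disc = (3/50)² − 4·(1/4)·(-8541/8000) = 42849/40000 ; √disc = 207/200
  v_R = (−(3/50) + 207/200) / (2·(1/4)) = 39/20 m/s
check:
T_s = v_R/a_R = (39/20)/2 = 0.9750 s
robot covers v_R·T_r = 1.9500·0.0600 = 0.1170 m before braking
robot under decel: 1.9500²/(2·2.0000) = 0.9506 m
human over T_r+T_s: 0.0000·(0.0600+0.9750) = 0.0000 m
residual clearance needed = 0.1000+0.1000+0.0050 = 0.2050 m
sum ≈ 0.1170+0.9506+0.0000+0.2050 ≈ 1.2726 m = S ✓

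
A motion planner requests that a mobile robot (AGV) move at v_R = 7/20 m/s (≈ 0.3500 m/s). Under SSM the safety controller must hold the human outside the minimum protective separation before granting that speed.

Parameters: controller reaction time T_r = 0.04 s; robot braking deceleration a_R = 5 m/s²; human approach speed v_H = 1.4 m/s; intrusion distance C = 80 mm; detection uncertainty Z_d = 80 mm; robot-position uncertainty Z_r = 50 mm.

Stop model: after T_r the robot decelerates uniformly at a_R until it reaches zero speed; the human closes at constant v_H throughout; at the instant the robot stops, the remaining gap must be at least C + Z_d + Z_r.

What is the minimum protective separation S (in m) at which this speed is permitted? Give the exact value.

T_s = v_R/a_R = (7/20)/5 = 0.0700 s
robot covers v_R·T_r = 0.3500·0.0400 = 0.0140 m before braking
robot covers 0.3500·0.0700 − ½·5.0000·0.0700² = 0.0123 m while stopping
human over T_r+T_s: 1.4000·(0.0400+0.0700) = 0.1540 m
margins: 0.0800+0.0800+0.0500 = 0.2100 m
S_min ≈ 0.0140+0.0123+0.1540+0.2100  ⇒  S_min = 1561/4000 m

S_min = 1561/4000 m = 0.3902 m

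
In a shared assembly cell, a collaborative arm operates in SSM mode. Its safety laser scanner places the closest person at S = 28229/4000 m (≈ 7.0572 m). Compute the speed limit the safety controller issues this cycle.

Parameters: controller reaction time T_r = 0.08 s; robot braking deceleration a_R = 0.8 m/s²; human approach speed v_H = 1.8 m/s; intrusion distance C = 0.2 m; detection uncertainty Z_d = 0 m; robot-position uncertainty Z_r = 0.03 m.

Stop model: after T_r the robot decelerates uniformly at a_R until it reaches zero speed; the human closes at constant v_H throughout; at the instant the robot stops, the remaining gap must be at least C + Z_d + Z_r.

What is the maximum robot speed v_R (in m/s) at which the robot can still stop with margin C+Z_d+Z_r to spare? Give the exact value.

collect terms ⇒ (5/8)·v_R² + (233/100)·v_R + (-26733/4000) = 0
  disc = (233/100)² − 4·(5/8)·(-26733/4000) = 885481/40000 ; √disc = 941/200
  v_R = (−(233/100) + 941/200) / (2·(5/8)) = 19/10 m/s
check:
braking lasts T_s = (19/10)/(4/5) = 2.3750 s
reaction-phase robot travel = 1.9000·0.0800 = 0.1520 m
robot under decel: 1.9000²/(2·0.8000) = 2.2563 m
human closes 1.8000·2.4550 = 4.4190 m
margins: 0.2000+0.0000+0.0300 = 0.2300 m
sum ≈ 0.1520+2.2563+4.4190+0.2300 ≈ 7.0572 m = S ✓

v_R_max = 19/10 m/s = 1.9000 m/s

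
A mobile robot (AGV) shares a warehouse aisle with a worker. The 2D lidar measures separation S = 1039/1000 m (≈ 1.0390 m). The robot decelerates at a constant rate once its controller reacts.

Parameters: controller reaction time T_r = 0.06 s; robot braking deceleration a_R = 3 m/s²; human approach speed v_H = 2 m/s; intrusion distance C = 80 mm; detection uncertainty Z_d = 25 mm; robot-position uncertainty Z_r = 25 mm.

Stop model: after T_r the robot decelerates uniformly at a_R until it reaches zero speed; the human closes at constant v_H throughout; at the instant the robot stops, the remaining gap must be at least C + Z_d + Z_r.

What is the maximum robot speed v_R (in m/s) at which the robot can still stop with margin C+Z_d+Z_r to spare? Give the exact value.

at the boundary: (1/6)·v² + (109/150)·v + (-789/1000) = 0
  disc = (109/150)² − 4·(1/6)·(-789/1000) = 5929/5625 ; √disc = 77/75
  v_R = (−(109/150) + 77/75) / (2·(1/6)) = 9/10 m/s
check:
braking lasts T_s = (9/10)/3 = 0.3000 s
robot covers v_R·T_r = 0.9000·0.0600 = 0.0540 m before braking
robot under decel: 0.9000²/(2·3.0000) = 0.1350 m
human closes 2.0000·0.3600 = 0.7200 m
residual clearance needed = 0.0800+0.0250+0.0250 = 0.1300 m
sum ≈ 0.0540+0.1350+0.7200+0.1300 ≈ 1.0390 m = S ✓

v_R_max = 9/10 m/s = 0.9000 m/s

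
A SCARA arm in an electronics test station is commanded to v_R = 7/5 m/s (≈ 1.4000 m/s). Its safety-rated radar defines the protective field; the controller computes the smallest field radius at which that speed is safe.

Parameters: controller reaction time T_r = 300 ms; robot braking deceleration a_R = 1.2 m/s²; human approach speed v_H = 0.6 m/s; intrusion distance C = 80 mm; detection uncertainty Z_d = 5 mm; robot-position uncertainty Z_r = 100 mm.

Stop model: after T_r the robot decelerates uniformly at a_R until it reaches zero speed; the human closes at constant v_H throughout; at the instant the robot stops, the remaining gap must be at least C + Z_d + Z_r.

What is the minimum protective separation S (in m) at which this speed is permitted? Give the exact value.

stop time T_s = (7/5)/(6/5) = 1.1667 s
robot in T_r: 1.4000·0.3000 = 0.4200 m
robot covers 1.4000·1.1667 − ½·1.2000·1.1667² = 0.8167 m while stopping
person approaches 0.6000·(0.3000+1.1667) = 0.8800 m
C+Z_d+Z_r = 0.0800+0.0050+0.1000 = 0.1850 m
S_min ≈ 0.4200+0.8167+0.8800+0.1850  ⇒  S_min = 1381/600 m

S_min = 1381/600 m = 2.3017 m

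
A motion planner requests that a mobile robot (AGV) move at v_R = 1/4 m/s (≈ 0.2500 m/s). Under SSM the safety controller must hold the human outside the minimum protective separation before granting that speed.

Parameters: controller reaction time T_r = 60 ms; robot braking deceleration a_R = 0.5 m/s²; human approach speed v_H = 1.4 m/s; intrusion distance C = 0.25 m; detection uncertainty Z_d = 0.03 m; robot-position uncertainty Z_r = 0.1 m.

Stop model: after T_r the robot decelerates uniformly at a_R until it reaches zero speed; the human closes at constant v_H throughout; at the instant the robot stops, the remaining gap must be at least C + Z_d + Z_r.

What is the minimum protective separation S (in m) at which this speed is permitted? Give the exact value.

S_min = 2483/2000 m = 1.2415 m

T_s = v_R/a_R = (1/4)/(1/2) = 0.5000 s
robot covers v_R·T_r = 0.2500·0.0600 = 0.0150 m before braking
robot covers 0.2500·0.5000 − ½·0.5000·0.5000² = 0.0625 m while stopping
person approaches 1.4000·(0.0600+0.5000) = 0.7840 m
C+Z_d+Z_r = 0.2500+0.0300+0.1000 = 0.3800 m
S_min ≈ 0.0150+0.0625+0.7840+0.3800  ⇒  S_min = 2483/2000 m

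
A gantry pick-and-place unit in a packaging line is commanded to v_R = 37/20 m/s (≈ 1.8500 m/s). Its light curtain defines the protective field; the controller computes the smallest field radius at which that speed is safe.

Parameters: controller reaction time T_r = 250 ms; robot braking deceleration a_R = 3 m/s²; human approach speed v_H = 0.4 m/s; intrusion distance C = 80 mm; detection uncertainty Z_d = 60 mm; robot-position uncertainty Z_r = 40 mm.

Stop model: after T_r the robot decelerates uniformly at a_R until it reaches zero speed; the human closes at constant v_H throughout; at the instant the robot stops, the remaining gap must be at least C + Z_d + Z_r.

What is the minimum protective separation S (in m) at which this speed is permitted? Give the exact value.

S_min = 3743/2400 m = 1.5596 m

braking lasts T_s = (37/20)/3 = 0.6167 s
reaction-phase robot travel = 1.8500·0.2500 = 0.4625 m
robot under decel: 1.8500²/(2·3.0000) = 0.5704 m
person approaches 0.4000·(0.2500+0.6167) = 0.3467 m
residual clearance needed = 0.0800+0.0600+0.0400 = 0.1800 m
S_min ≈ 0.4625+0.5704+0.3467+0.1800  ⇒  S_min = 3743/2400 m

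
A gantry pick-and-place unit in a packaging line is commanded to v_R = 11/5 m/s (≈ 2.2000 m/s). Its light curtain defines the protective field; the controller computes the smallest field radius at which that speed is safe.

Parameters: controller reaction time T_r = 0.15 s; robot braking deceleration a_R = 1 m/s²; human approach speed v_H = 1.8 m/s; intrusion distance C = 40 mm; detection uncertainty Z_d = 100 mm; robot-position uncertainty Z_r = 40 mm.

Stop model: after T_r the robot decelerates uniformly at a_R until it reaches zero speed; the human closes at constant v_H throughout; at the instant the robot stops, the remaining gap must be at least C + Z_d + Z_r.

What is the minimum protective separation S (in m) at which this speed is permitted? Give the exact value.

S_min = 179/25 m = 7.1600 m

stop time T_s = (11/5)/1 = 2.2000 s
robot in T_r: 2.2000·0.1500 = 0.3300 m
robot under decel: 2.2000²/(2·1.0000) = 2.4200 m
person approaches 1.8000·(0.1500+2.2000) = 4.2300 m
margins: 0.0400+0.1000+0.0400 = 0.1800 m
S_min ≈ 0.3300+2.4200+4.2300+0.1800  ⇒  S_min = 179/25 m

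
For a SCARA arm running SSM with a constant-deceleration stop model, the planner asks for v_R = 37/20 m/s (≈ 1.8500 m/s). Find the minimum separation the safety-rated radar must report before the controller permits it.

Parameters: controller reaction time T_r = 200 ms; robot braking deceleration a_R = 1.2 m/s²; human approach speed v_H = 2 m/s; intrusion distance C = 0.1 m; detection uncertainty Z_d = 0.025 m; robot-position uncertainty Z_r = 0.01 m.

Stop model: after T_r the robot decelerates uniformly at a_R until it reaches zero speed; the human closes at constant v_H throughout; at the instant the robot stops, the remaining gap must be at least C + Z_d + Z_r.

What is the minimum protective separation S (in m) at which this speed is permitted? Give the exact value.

S_min = 8663/1600 m = 5.4144 m

T_s = v_R/a_R = (37/20)/(6/5) = 1.5417 s
robot covers v_R·T_r = 1.8500·0.2000 = 0.3700 m before braking
robot under decel: 1.8500²/(2·1.2000) = 1.4260 m
person approaches 2.0000·(0.2000+1.5417) = 3.4833 m
residual clearance needed = 0.1000+0.0250+0.0100 = 0.1350 m
S_min ≈ 0.3700+1.4260+3.4833+0.1350  ⇒  S_min = 8663/1600 m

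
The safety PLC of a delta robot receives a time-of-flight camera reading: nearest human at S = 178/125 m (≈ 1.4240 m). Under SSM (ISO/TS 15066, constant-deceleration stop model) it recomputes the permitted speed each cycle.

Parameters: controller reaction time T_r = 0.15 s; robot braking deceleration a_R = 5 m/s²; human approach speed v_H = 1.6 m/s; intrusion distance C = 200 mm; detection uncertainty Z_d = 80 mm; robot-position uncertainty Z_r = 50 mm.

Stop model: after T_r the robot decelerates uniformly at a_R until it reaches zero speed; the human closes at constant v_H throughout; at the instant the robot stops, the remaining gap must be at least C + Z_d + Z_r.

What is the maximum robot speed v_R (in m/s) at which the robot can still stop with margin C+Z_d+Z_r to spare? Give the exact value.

v_R_max = 7/5 m/s = 1.4000 m/s

quadratic (1/10)·v² + (47/100)·v + (-427/500) = 0
  disc = (47/100)² − 4·(1/10)·(-427/500) = 9/16 ; √disc = 3/4
  v_R = (−(47/100) + 3/4) / (2·(1/10)) = 7/5 m/s
check:
stop time T_s = (7/5)/5 = 0.2800 s
reaction-phase robot travel = 1.4000·0.1500 = 0.2100 m
robot covers 1.4000·0.2800 − ½·5.0000·0.2800² = 0.1960 m while stopping
person approaches 1.6000·(0.1500+0.2800) = 0.6880 m
margins: 0.2000+0.0800+0.0500 = 0.3300 m
sum ≈ 0.2100+0.1960+0.6880+0.3300 ≈ 1.4240 m = S ✓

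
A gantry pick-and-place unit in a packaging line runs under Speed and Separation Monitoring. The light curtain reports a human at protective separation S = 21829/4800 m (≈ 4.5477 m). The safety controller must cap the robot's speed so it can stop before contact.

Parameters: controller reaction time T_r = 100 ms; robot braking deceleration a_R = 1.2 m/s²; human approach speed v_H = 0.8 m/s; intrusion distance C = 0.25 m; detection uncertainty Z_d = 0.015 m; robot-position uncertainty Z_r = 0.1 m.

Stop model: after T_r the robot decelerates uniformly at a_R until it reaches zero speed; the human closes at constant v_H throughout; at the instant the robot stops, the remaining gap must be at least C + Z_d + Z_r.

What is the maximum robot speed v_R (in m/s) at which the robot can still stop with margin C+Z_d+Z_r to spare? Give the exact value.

quadratic (5/12)·v² + (23/30)·v + (-19693/4800) = 0
  disc = (23/30)² − 4·(5/12)·(-19693/4800) = 11881/1600 ; √disc = 109/40
  v_R = (−(23/30) + 109/40) / (2·(5/12)) = 47/20 m/s
check:
braking lasts T_s = (47/20)/(6/5) = 1.9583 s
robot covers v_R·T_r = 2.3500·0.1000 = 0.2350 m before braking
robot covers 2.3500·1.9583 − ½·1.2000·1.9583² = 2.3010 m while stopping
human closes 0.8000·2.0583 = 1.6467 m
margins: 0.2500+0.0150+0.1000 = 0.3650 m
sum ≈ 0.2350+2.3010+1.6467+0.3650 ≈ 4.5477 m = S ✓

v_R_max = 47/20 m/s = 2.3500 m/s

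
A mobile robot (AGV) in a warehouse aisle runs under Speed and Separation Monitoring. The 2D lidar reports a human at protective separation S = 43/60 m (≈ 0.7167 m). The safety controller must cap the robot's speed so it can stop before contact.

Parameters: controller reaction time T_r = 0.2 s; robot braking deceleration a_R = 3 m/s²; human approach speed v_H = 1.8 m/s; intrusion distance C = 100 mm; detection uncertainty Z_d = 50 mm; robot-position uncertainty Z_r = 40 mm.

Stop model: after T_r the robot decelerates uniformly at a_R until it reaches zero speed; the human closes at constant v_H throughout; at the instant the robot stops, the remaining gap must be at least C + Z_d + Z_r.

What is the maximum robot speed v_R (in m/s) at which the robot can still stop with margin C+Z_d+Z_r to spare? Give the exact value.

v_R_max = 1/5 m/s = 0.2000 m/s

quadratic (1/6)·v² + (4/5)·v + (-1/6) = 0
  disc = (4/5)² − 4·(1/6)·(-1/6) = 169/225 ; √disc = 13/15
  v_R = (−(4/5) + 13/15) / (2·(1/6)) = 1/5 m/s
check:
braking lasts T_s = (1/5)/3 = 0.0667 s
robot covers v_R·T_r = 0.2000·0.2000 = 0.0400 m before braking
robot covers 0.2000·0.0667 − ½·3.0000·0.0667² = 0.0067 m while stopping
human closes 1.8000·0.2667 = 0.4800 m
margins: 0.1000+0.0500+0.0400 = 0.1900 m
sum ≈ 0.0400+0.0067+0.4800+0.1900 ≈ 0.7167 m = S ✓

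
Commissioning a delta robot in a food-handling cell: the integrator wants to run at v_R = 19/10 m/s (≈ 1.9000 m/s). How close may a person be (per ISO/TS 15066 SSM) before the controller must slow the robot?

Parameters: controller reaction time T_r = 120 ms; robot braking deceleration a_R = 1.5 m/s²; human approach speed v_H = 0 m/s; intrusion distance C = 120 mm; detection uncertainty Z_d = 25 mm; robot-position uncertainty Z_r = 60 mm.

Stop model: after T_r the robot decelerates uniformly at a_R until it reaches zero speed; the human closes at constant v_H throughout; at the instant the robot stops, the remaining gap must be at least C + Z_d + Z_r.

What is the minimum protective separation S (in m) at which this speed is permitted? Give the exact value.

stop time T_s = (19/10)/(3/2) = 1.2667 s
robot covers v_R·T_r = 1.9000·0.1200 = 0.2280 m before braking
robot under decel: 1.9000²/(2·1.5000) = 1.2033 m
human closes 0.0000·1.3867 = 0.0000 m
margins: 0.1200+0.0250+0.0600 = 0.2050 m
S_min ≈ 0.2280+1.2033+0.0000+0.2050  ⇒  S_min = 4909/3000 m

S_min = 4909/3000 m = 1.6363 m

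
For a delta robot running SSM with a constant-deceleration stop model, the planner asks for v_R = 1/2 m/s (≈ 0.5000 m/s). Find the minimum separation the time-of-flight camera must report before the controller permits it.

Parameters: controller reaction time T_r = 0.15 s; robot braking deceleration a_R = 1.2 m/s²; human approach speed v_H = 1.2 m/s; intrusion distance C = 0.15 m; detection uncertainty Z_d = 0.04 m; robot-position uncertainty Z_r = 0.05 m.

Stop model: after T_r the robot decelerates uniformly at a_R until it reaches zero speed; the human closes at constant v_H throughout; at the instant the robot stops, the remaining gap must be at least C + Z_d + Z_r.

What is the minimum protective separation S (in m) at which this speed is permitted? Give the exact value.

S_min = 1319/1200 m = 1.0992 m

braking lasts T_s = (1/2)/(6/5) = 0.4167 s
robot in T_r: 0.5000·0.1500 = 0.0750 m
robot covers 0.5000·0.4167 − ½·1.2000·0.4167² = 0.1042 m while stopping
human closes 1.2000·0.5667 = 0.6800 m
margins: 0.1500+0.0400+0.0500 = 0.2400 m
S_min ≈ 0.0750+0.1042+0.6800+0.2400  ⇒  S_min = 1319/1200 m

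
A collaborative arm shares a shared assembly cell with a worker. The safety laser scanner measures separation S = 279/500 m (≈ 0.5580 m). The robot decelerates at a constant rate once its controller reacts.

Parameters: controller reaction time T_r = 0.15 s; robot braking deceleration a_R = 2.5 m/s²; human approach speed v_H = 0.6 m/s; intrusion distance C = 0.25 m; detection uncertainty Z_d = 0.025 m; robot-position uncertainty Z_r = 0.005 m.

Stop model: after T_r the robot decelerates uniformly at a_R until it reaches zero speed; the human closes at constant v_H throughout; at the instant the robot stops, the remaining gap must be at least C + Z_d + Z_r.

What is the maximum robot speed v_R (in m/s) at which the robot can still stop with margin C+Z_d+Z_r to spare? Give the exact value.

v_R_max = 2/5 m/s = 0.4000 m/s

collect terms ⇒ (1/5)·v_R² + (39/100)·v_R + (-47/250) = 0
  disc = (39/100)² − 4·(1/5)·(-47/250) = 121/400 ; √disc = 11/20
  v_R = (−(39/100) + 11/20) / (2·(1/5)) = 2/5 m/s
check:
T_s = v_R/a_R = (2/5)/(5/2) = 0.1600 s
robot covers v_R·T_r = 0.4000·0.1500 = 0.0600 m before braking
braking distance = 0.4000²/(2·2.5000) = 0.0320 m
person approaches 0.6000·(0.1500+0.1600) = 0.1860 m
C+Z_d+Z_r = 0.2500+0.0250+0.0050 = 0.2800 m
sum ≈ 0.0600+0.0320+0.1860+0.2800 ≈ 0.5580 m = S ✓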